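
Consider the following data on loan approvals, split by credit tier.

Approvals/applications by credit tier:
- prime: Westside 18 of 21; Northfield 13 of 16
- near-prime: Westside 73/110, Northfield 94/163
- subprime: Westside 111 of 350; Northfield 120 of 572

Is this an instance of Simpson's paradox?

Prime: Westside 18/21 = 85.7%, Northfield 13/16 = 81.2% → Westside
Near-prime: Westside 73/110 = 66.4%, Northfield 94/163 = 57.7% → Westside
Subprime: Westside 111/350 = 31.7%, Northfield 120/572 = 21.0% → Westside
Overall: Westside 202/481 = 42.0%, Northfield 227/751 = 30.2% → Westside
Westside wins overall and in every credit group — no reversal.

No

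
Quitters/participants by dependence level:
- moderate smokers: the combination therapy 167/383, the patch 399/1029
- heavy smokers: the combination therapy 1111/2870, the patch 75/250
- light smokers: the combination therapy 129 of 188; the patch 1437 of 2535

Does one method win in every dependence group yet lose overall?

Moderate smokers: the combination therapy 167/383 = 43.6%, the patch 399/1029 = 38.8% → the combination therapy
Heavy smokers: the combination therapy 1111/2870 = 38.7%, the patch 75/250 = 30.0% → the combination therapy
Light smokers: the combination therapy 129/188 = 68.6%, the patch 1437/2535 = 56.7% → the combination therapy
Overall: the combination therapy 1407/3441 = 40.9%, the patch 1911/3814 = 50.1% → the patch
The combination therapy wins each dependence group but the patch wins overall — the comparison reverses. The combination therapy's participants skew toward heavy smokers, which has a lower base rate.

Yes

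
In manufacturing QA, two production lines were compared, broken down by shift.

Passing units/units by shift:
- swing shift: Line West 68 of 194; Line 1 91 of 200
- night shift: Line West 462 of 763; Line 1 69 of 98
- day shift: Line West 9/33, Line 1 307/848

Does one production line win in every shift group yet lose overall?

Swing shift: Line West 68/194 = 35.1%, Line 1 91/200 = 45.5% → Line 1
Night shift: Line West 462/763 = 60.6%, Line 1 69/98 = 70.4% → Line 1
Day shift: Line West 9/33 = 27.3%, Line 1 307/848 = 36.2% → Line 1
Overall: Line West 539/990 = 54.4%, Line 1 467/1146 = 40.8% → Line West
Line 1 wins each shift group but Line West wins overall — the comparison reverses. Line 1's units skew toward day shift, which has a lower base rate.

Yes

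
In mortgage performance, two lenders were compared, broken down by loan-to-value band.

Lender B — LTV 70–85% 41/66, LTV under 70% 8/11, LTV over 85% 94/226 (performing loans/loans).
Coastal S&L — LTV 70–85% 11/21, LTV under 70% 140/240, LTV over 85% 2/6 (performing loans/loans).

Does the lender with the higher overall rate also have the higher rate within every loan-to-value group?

LTV 70–85%: Lender B 41/66 = 62.1%, Coastal S&L 11/21 = 52.4% → Lender B
LTV under 70%: Lender B 8/11 = 72.7%, Coastal S&L 140/240 = 58.3% → Lender B
LTV over 85%: Lender B 94/226 = 41.6%, Coastal S&L 2/6 = 33.3% → Lender B
Overall: Lender B 143/303 = 47.2%, Coastal S&L 153/267 = 57.3% → Coastal S&L
Lender B wins each loan-to-value group but Coastal S&L wins overall — the comparison reverses. Lender B's loans skew toward LTV over 85%, which has a lower base rate.

No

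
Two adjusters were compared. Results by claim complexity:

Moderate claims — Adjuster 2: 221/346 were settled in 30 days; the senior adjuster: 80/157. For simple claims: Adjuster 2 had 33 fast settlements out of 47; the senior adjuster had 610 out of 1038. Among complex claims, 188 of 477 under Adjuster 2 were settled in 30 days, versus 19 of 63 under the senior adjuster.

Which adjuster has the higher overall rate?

Moderate: Adjuster 2 221/346 = 63.9%, the senior adjuster 80/157 = 51.0% → Adjuster 2
Simple: Adjuster 2 33/47 = 70.2%, the senior adjuster 610/1038 = 58.8% → Adjuster 2
Complex: Adjuster 2 188/477 = 39.4%, the senior adjuster 19/63 = 30.2% → Adjuster 2
Overall: Adjuster 2 442/870 = 50.8%, the senior adjuster 709/1258 = 56.4% → the senior adjuster
(Adjuster 2 wins every claim group but the senior adjuster wins overall — Adjuster 2's claims skew toward the low-rate complex group.)

the senior adjuster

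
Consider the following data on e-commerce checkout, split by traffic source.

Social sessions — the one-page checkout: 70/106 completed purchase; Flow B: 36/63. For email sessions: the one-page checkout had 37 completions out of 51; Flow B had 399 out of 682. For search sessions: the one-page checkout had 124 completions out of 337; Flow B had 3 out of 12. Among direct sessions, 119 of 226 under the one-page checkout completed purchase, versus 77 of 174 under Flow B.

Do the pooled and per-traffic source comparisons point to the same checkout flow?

Social: the one-page checkout 70/106 = 66.0%, Flow B 36/63 = 57.1% → the one-page checkout
Email: the one-page checkout 37/51 = 72.5%, Flow B 399/682 = 58.5% → the one-page checkout
Search: the one-page checkout 124/337 = 36.8%, Flow B 3/12 = 25.0% → the one-page checkout
Direct: the one-page checkout 119/226 = 52.7%, Flow B 77/174 = 44.3% → the one-page checkout
Overall: the one-page checkout 350/720 = 48.6%, Flow B 515/931 = 55.3% → Flow B
The one-page checkout wins each traffic group but Flow B wins overall — the comparison reverses. The one-page checkout's sessions skew toward search, which has a lower base rate.

No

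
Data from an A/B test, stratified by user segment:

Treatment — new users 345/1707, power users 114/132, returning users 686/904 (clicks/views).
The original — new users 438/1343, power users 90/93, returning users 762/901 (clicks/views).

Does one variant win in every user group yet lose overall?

No

New users: Treatment 345/1707 = 20.2%, the original 438/1343 = 32.6% → the original
Power users: Treatment 114/132 = 86.4%, the original 90/93 = 96.8% → the original
Returning users: Treatment 686/904 = 75.9%, the original 762/901 = 84.6% → the original
Overall: Treatment 1145/2743 = 41.7%, the original 1290/2337 = 55.2% → the original
The original wins overall and in every user group — no reversal.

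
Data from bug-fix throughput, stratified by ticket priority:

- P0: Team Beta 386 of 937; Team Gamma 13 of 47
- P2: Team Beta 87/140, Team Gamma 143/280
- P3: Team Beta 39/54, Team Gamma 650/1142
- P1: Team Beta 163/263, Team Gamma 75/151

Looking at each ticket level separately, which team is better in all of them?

Team Beta

P0: Team Beta 386/937 = 41.2%, Team Gamma 13/47 = 27.7% → Team Beta
P2: Team Beta 87/140 = 62.1%, Team Gamma 143/280 = 51.1% → Team Beta
P3: Team Beta 39/54 = 72.2%, Team Gamma 650/1142 = 56.9% → Team Beta
P1: Team Beta 163/263 = 62.0%, Team Gamma 75/151 = 49.7% → Team Beta
Team Beta has the higher rate in all 4 groups.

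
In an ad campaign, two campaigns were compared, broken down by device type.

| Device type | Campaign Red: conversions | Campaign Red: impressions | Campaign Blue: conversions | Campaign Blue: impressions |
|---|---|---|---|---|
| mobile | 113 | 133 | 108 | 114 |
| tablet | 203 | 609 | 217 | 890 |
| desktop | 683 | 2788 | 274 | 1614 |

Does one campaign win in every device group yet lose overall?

No

Mobile: Campaign Red 113/133 = 85.0%, Campaign Blue 108/114 = 94.7% → Campaign Blue
Tablet: Campaign Red 203/609 = 33.3%, Campaign Blue 217/890 = 24.4% → Campaign Red
Desktop: Campaign Red 683/2788 = 24.5%, Campaign Blue 274/1614 = 17.0% → Campaign Red
Overall: Campaign Red 999/3530 = 28.3%, Campaign Blue 599/2618 = 22.9% → Campaign Red
Neither sweeps: Campaign Red wins 2 of 3 groups, Campaign Blue wins 1. Campaign Red wins overall but not every group — no Simpson reversal.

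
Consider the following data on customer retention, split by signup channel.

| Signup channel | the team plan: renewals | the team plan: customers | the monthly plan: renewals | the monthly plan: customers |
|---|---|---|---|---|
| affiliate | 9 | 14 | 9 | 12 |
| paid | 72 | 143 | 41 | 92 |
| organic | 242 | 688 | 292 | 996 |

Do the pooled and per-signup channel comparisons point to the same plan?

No

Affiliate: the team plan 9/14 = 64.3%, the monthly plan 9/12 = 75.0% → the monthly plan
Paid: the team plan 72/143 = 50.3%, the monthly plan 41/92 = 44.6% → the team plan
Organic: the team plan 242/688 = 35.2%, the monthly plan 292/996 = 29.3% → the team plan
Overall: the team plan 323/845 = 38.2%, the monthly plan 342/1100 = 31.1% → the team plan
Neither sweeps: the team plan wins 2 of 3 groups, the monthly plan wins 1. The team plan wins overall but not every group — no Simpson reversal.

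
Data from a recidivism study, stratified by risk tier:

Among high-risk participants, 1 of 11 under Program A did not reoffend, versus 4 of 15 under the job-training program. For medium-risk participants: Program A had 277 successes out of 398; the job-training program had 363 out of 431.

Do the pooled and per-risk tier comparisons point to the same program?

High-risk: Program A 1/11 = 9.1%, the job-training program 4/15 = 26.7% → the job-training program
Medium-risk: Program A 277/398 = 69.6%, the job-training program 363/431 = 84.2% → the job-training program
Overall: Program A 278/409 = 68.0%, the job-training program 367/446 = 82.3% → the job-training program
The job-training program wins overall and in every risk group — no reversal.

Yes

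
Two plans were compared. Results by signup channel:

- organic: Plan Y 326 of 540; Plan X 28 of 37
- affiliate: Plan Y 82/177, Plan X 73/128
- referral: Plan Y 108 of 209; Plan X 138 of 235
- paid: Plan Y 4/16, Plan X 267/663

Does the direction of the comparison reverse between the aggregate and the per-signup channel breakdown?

Organic: Plan Y 326/540 = 60.4%, Plan X 28/37 = 75.7% → Plan X
Affiliate: Plan Y 82/177 = 46.3%, Plan X 73/128 = 57.0% → Plan X
Referral: Plan Y 108/209 = 51.7%, Plan X 138/235 = 58.7% → Plan X
Paid: Plan Y 4/16 = 25.0%, Plan X 267/663 = 40.3% → Plan X
Overall: Plan Y 520/942 = 55.2%, Plan X 506/1063 = 47.6% → Plan Y
Plan X wins each signup group but Plan Y wins overall — the comparison reverses. Plan X's customers skew toward paid, which has a lower base rate.

Yes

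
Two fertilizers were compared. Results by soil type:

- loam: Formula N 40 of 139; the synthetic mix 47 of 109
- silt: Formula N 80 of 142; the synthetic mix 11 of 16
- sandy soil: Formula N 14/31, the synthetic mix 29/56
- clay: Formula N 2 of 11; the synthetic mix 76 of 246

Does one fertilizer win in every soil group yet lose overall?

Yes

Loam: Formula N 40/139 = 28.8%, the synthetic mix 47/109 = 43.1% → the synthetic mix
Silt: Formula N 80/142 = 56.3%, the synthetic mix 11/16 = 68.8% → the synthetic mix
Sandy soil: Formula N 14/31 = 45.2%, the synthetic mix 29/56 = 51.8% → the synthetic mix
Clay: Formula N 2/11 = 18.2%, the synthetic mix 76/246 = 30.9% → the synthetic mix
Overall: Formula N 136/323 = 42.1%, the synthetic mix 163/427 = 38.2% → Formula N
The synthetic mix wins each soil group but Formula N wins overall — the comparison reverses. The synthetic mix's plots skew toward clay, which has a lower base rate.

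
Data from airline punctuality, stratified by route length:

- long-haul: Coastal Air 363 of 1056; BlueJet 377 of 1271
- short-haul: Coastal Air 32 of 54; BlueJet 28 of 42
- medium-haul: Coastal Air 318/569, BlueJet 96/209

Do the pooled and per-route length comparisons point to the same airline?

Long-haul: Coastal Air 363/1056 = 34.4%, BlueJet 377/1271 = 29.7% → Coastal Air
Short-haul: Coastal Air 32/54 = 59.3%, BlueJet 28/42 = 66.7% → BlueJet
Medium-haul: Coastal Air 318/569 = 55.9%, BlueJet 96/209 = 45.9% → Coastal Air
Overall: Coastal Air 713/1679 = 42.5%, BlueJet 501/1522 = 32.9% → Coastal Air
Neither sweeps: Coastal Air wins 2 of 3 groups, BlueJet wins 1. Coastal Air wins overall but not every group — no Simpson reversal.

No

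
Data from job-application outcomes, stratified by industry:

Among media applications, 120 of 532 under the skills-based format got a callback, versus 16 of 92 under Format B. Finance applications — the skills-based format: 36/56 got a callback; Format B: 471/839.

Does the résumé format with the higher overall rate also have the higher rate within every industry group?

No

Media: the skills-based format 120/532 = 22.6%, Format B 16/92 = 17.4% → the skills-based format
Finance: the skills-based format 36/56 = 64.3%, Format B 471/839 = 56.1% → the skills-based format
Overall: the skills-based format 156/588 = 26.5%, Format B 487/931 = 52.3% → Format B
The skills-based format wins each industry group but Format B wins overall — the comparison reverses. The skills-based format's applications skew toward media, which has a lower base rate.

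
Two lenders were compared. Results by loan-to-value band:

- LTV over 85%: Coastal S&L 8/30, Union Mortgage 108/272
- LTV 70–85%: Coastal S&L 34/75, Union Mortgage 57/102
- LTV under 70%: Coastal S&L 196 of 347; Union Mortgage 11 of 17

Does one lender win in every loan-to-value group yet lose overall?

Yes

LTV over 85%: Coastal S&L 8/30 = 26.7%, Union Mortgage 108/272 = 39.7% → Union Mortgage
LTV 70–85%: Coastal S&L 34/75 = 45.3%, Union Mortgage 57/102 = 55.9% → Union Mortgage
LTV under 70%: Coastal S&L 196/347 = 56.5%, Union Mortgage 11/17 = 64.7% → Union Mortgage
Overall: Coastal S&L 238/452 = 52.7%, Union Mortgage 176/391 = 45.0% → Coastal S&L
Union Mortgage wins each loan-to-value group but Coastal S&L wins overall — the comparison reverses. Union Mortgage's loans skew toward LTV over 85%, which has a lower base rate.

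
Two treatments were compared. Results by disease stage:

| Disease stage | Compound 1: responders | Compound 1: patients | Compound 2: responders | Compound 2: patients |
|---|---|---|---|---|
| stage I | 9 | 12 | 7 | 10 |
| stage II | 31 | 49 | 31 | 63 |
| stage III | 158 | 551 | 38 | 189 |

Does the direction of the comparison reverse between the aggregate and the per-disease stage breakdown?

No

Stage I: Compound 1 9/12 = 75.0%, Compound 2 7/10 = 70.0% → Compound 1
Stage II: Compound 1 31/49 = 63.3%, Compound 2 31/63 = 49.2% → Compound 1
Stage III: Compound 1 158/551 = 28.7%, Compound 2 38/189 = 20.1% → Compound 1
Overall: Compound 1 198/612 = 32.4%, Compound 2 76/262 = 29.0% → Compound 1
Compound 1 wins overall and in every disease group — no reversal.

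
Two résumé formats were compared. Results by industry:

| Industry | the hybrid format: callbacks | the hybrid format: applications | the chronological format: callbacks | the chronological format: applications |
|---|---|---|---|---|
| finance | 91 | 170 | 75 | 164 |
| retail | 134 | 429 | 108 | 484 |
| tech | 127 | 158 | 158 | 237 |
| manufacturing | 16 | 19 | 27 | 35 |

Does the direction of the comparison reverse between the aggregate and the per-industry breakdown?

No

Finance: the hybrid format 91/170 = 53.5%, the chronological format 75/164 = 45.7% → the hybrid format
Retail: the hybrid format 134/429 = 31.2%, the chronological format 108/484 = 22.3% → the hybrid format
Tech: the hybrid format 127/158 = 80.4%, the chronological format 158/237 = 66.7% → the hybrid format
Manufacturing: the hybrid format 16/19 = 84.2%, the chronological format 27/35 = 77.1% → the hybrid format
Overall: the hybrid format 368/776 = 47.4%, the chronological format 368/920 = 40.0% → the hybrid format
The hybrid format wins overall and in every industry group — no reversal.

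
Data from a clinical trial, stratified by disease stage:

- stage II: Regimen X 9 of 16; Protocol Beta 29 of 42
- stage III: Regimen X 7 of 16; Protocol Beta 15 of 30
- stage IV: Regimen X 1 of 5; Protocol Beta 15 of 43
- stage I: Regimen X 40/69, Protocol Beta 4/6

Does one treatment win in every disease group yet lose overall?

Stage II: Regimen X 9/16 = 56.2%, Protocol Beta 29/42 = 69.0% → Protocol Beta
Stage III: Regimen X 7/16 = 43.8%, Protocol Beta 15/30 = 50.0% → Protocol Beta
Stage IV: Regimen X 1/5 = 20.0%, Protocol Beta 15/43 = 34.9% → Protocol Beta
Stage I: Regimen X 40/69 = 58.0%, Protocol Beta 4/6 = 66.7% → Protocol Beta
Overall: Regimen X 57/106 = 53.8%, Protocol Beta 63/121 = 52.1% → Regimen X
Protocol Beta wins each disease group but Regimen X wins overall — the comparison reverses. Protocol Beta's patients skew toward stage IV, which has a lower base rate.

Yes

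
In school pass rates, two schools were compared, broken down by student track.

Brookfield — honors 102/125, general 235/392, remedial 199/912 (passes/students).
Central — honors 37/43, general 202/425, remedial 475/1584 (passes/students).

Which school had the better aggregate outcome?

Honors: Brookfield 102/125 = 81.6%, Central 37/43 = 86.0% → Central
General: Brookfield 235/392 = 59.9%, Central 202/425 = 47.5% → Brookfield
Remedial: Brookfield 199/912 = 21.8%, Central 475/1584 = 30.0% → Central
Overall: Brookfield 536/1429 = 37.5%, Central 714/2052 = 34.8% → Brookfield
(Neither sweeps every student group, but Brookfield has the higher pooled rate.)

Brookfield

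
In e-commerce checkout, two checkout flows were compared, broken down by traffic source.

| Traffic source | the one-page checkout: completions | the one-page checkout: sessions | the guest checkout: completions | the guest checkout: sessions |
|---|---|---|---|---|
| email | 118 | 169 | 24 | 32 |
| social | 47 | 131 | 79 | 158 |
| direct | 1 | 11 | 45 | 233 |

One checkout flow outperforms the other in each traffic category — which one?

the guest checkout

Email: the one-page checkout 118/169 = 69.8%, the guest checkout 24/32 = 75.0% → the guest checkout
Social: the one-page checkout 47/131 = 35.9%, the guest checkout 79/158 = 50.0% → the guest checkout
Direct: the one-page checkout 1/11 = 9.1%, the guest checkout 45/233 = 19.3% → the guest checkout
The guest checkout has the higher rate in all 3 groups.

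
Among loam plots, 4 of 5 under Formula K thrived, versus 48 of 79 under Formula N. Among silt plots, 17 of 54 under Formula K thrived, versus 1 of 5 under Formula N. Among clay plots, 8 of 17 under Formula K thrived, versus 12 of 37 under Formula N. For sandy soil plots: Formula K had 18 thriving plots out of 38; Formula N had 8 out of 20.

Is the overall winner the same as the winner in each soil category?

Loam: Formula K 4/5 = 80.0%, Formula N 48/79 = 60.8% → Formula K
Silt: Formula K 17/54 = 31.5%, Formula N 1/5 = 20.0% → Formula K
Clay: Formula K 8/17 = 47.1%, Formula N 12/37 = 32.4% → Formula K
Sandy soil: Formula K 18/38 = 47.4%, Formula N 8/20 = 40.0% → Formula K
Overall: Formula K 47/114 = 41.2%, Formula N 69/141 = 48.9% → Formula N
Formula K wins each soil group but Formula N wins overall — the comparison reverses. Formula K's plots skew toward silt, which has a lower base rate.

No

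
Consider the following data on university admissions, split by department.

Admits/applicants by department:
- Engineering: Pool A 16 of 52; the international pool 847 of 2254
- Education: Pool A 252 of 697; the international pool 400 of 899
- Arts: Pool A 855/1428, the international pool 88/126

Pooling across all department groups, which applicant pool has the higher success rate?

Engineering: Pool A 16/52 = 30.8%, the international pool 847/2254 = 37.6% → the international pool
Education: Pool A 252/697 = 36.2%, the international pool 400/899 = 44.5% → the international pool
Arts: Pool A 855/1428 = 59.9%, the international pool 88/126 = 69.8% → the international pool
Overall: Pool A 1123/2177 = 51.6%, the international pool 1335/3279 = 40.7% → Pool A
(The international pool wins every department group but Pool A wins overall — the international pool's applicants skew toward the low-rate Engineering group.)

Pool A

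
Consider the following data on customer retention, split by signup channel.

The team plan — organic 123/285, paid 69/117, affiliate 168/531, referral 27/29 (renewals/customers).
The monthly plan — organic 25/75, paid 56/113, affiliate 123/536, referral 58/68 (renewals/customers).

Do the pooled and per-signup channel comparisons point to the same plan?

Yes

Organic: the team plan 123/285 = 43.2%, the monthly plan 25/75 = 33.3% → the team plan
Paid: the team plan 69/117 = 59.0%, the monthly plan 56/113 = 49.6% → the team plan
Affiliate: the team plan 168/531 = 31.6%, the monthly plan 123/536 = 22.9% → the team plan
Referral: the team plan 27/29 = 93.1%, the monthly plan 58/68 = 85.3% → the team plan
Overall: the team plan 387/962 = 40.2%, the monthly plan 262/792 = 33.1% → the team plan
The team plan wins overall and in every signup group — no reversal.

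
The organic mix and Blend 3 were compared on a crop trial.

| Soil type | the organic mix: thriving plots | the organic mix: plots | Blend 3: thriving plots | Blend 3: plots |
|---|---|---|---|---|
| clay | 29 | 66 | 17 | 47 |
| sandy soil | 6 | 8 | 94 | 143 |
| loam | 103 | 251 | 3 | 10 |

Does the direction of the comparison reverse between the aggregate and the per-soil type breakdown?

Yes

Clay: the organic mix 29/66 = 43.9%, Blend 3 17/47 = 36.2% → the organic mix
Sandy soil: the organic mix 6/8 = 75.0%, Blend 3 94/143 = 65.7% → the organic mix
Loam: the organic mix 103/251 = 41.0%, Blend 3 3/10 = 30.0% → the organic mix
Overall: the organic mix 138/325 = 42.5%, Blend 3 114/200 = 57.0% → Blend 3
The organic mix wins each soil group but Blend 3 wins overall — the comparison reverses. The organic mix's plots skew toward loam, which has a lower base rate.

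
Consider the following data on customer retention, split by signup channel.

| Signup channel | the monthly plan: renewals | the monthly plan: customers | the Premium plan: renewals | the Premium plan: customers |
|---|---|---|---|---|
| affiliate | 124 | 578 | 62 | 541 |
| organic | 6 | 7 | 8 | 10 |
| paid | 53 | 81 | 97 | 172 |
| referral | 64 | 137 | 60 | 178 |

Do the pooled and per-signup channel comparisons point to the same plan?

Yes

Affiliate: the monthly plan 124/578 = 21.5%, the Premium plan 62/541 = 11.5% → the monthly plan
Organic: the monthly plan 6/7 = 85.7%, the Premium plan 8/10 = 80.0% → the monthly plan
Paid: the monthly plan 53/81 = 65.4%, the Premium plan 97/172 = 56.4% → the monthly plan
Referral: the monthly plan 64/137 = 46.7%, the Premium plan 60/178 = 33.7% → the monthly plan
Overall: the monthly plan 247/803 = 30.8%, the Premium plan 227/901 = 25.2% → the monthly plan
The monthly plan wins overall and in every signup group — no reversal.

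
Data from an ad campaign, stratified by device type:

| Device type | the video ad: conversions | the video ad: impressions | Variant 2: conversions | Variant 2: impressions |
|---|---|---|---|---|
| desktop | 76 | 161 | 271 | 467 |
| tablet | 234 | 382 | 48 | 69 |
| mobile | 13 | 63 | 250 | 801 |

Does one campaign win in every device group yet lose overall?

Desktop: the video ad 76/161 = 47.2%, Variant 2 271/467 = 58.0% → Variant 2
Tablet: the video ad 234/382 = 61.3%, Variant 2 48/69 = 69.6% → Variant 2
Mobile: the video ad 13/63 = 20.6%, Variant 2 250/801 = 31.2% → Variant 2
Overall: the video ad 323/606 = 53.3%, Variant 2 569/1337 = 42.6% → the video ad
Variant 2 wins each device group but the video ad wins overall — the comparison reverses. Variant 2's impressions skew toward mobile, which has a lower base rate.

Yes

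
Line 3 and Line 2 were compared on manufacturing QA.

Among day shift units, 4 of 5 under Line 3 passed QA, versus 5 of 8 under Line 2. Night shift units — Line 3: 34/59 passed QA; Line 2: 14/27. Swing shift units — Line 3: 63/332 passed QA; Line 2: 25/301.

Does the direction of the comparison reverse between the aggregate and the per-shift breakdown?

No

Day shift: Line 3 4/5 = 80.0%, Line 2 5/8 = 62.5% → Line 3
Night shift: Line 3 34/59 = 57.6%, Line 2 14/27 = 51.9% → Line 3
Swing shift: Line 3 63/332 = 19.0%, Line 2 25/301 = 8.3% → Line 3
Overall: Line 3 101/396 = 25.5%, Line 2 44/336 = 13.1% → Line 3
Line 3 wins overall and in every shift group — no reversal.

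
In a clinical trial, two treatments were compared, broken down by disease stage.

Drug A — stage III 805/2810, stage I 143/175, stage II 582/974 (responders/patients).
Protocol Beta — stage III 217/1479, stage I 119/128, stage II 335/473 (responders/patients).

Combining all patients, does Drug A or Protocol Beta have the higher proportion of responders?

Drug A

Stage III: Drug A 805/2810 = 28.6%, Protocol Beta 217/1479 = 14.7% → Drug A
Stage I: Drug A 143/175 = 81.7%, Protocol Beta 119/128 = 93.0% → Protocol Beta
Stage II: Drug A 582/974 = 59.8%, Protocol Beta 335/473 = 70.8% → Protocol Beta
Overall: Drug A 1530/3959 = 38.6%, Protocol Beta 671/2080 = 32.3% → Drug A
(Neither sweeps every disease group, but Drug A has the higher pooled rate.)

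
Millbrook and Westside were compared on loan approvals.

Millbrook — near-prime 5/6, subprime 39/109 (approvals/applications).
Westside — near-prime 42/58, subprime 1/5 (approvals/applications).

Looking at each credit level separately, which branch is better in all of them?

Near-prime: Millbrook 5/6 = 83.3%, Westside 42/58 = 72.4% → Millbrook
Subprime: Millbrook 39/109 = 35.8%, Westside 1/5 = 20.0% → Millbrook
Millbrook has the higher rate in both groups.

Millbrook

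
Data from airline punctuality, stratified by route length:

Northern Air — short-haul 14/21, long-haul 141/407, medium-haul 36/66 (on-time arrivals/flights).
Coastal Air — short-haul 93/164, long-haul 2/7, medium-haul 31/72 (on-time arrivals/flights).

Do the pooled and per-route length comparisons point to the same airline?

Short-haul: Northern Air 14/21 = 66.7%, Coastal Air 93/164 = 56.7% → Northern Air
Long-haul: Northern Air 141/407 = 34.6%, Coastal Air 2/7 = 28.6% → Northern Air
Medium-haul: Northern Air 36/66 = 54.5%, Coastal Air 31/72 = 43.1% → Northern Air
Overall: Northern Air 191/494 = 38.7%, Coastal Air 126/243 = 51.9% → Coastal Air
Northern Air wins each route group but Coastal Air wins overall — the comparison reverses. Northern Air's flights skew toward long-haul, which has a lower base rate.

No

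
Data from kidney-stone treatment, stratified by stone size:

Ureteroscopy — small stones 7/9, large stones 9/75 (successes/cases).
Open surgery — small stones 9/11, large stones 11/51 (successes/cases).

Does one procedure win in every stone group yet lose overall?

Small stones: ureteroscopy 7/9 = 77.8%, open surgery 9/11 = 81.8% → open surgery
Large stones: ureteroscopy 9/75 = 12.0%, open surgery 11/51 = 21.6% → open surgery
Overall: ureteroscopy 16/84 = 19.0%, open surgery 20/62 = 32.3% → open surgery
Open surgery wins overall and in every stone group — no reversal.

No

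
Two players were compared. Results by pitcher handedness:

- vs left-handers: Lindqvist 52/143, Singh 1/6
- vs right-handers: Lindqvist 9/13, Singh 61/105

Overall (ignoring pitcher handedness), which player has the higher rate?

Vs left-handers: Lindqvist 52/143 = 36.4%, Singh 1/6 = 16.7% → Lindqvist
Vs right-handers: Lindqvist 9/13 = 69.2%, Singh 61/105 = 58.1% → Lindqvist
Overall: Lindqvist 61/156 = 39.1%, Singh 62/111 = 55.9% → Singh
(Lindqvist wins every pitcher group but Singh wins overall — Lindqvist's at-bats skew toward the low-rate vs left-handers group.)

Singh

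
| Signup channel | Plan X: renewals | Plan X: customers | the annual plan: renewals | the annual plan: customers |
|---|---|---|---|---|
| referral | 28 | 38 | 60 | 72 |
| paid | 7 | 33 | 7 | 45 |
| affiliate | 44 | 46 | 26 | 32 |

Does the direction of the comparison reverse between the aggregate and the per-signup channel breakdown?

Referral: Plan X 28/38 = 73.7%, the annual plan 60/72 = 83.3% → the annual plan
Paid: Plan X 7/33 = 21.2%, the annual plan 7/45 = 15.6% → Plan X
Affiliate: Plan X 44/46 = 95.7%, the annual plan 26/32 = 81.2% → Plan X
Overall: Plan X 79/117 = 67.5%, the annual plan 93/149 = 62.4% → Plan X
Neither sweeps: Plan X wins 2 of 3 groups, the annual plan wins 1. Plan X wins overall but not every group — no Simpson reversal.

No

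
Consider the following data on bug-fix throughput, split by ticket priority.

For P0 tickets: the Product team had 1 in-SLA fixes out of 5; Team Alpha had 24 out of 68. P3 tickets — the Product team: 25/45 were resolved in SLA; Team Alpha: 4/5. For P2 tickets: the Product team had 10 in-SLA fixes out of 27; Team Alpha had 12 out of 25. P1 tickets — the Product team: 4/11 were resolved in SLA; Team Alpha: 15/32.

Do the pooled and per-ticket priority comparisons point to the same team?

No

P0: the Product team 1/5 = 20.0%, Team Alpha 24/68 = 35.3% → Team Alpha
P3: the Product team 25/45 = 55.6%, Team Alpha 4/5 = 80.0% → Team Alpha
P2: the Product team 10/27 = 37.0%, Team Alpha 12/25 = 48.0% → Team Alpha
P1: the Product team 4/11 = 36.4%, Team Alpha 15/32 = 46.9% → Team Alpha
Overall: the Product team 40/88 = 45.5%, Team Alpha 55/130 = 42.3% → the Product team
Team Alpha wins each ticket group but the Product team wins overall — the comparison reverses. Team Alpha's tickets skew toward P0, which has a lower base rate.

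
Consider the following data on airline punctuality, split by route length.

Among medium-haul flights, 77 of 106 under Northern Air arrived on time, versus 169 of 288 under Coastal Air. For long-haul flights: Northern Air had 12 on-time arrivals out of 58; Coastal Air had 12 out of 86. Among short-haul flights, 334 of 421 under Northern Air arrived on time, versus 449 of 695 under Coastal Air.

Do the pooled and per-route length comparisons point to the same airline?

Medium-haul: Northern Air 77/106 = 72.6%, Coastal Air 169/288 = 58.7% → Northern Air
Long-haul: Northern Air 12/58 = 20.7%, Coastal Air 12/86 = 14.0% → Northern Air
Short-haul: Northern Air 334/421 = 79.3%, Coastal Air 449/695 = 64.6% → Northern Air
Overall: Northern Air 423/585 = 72.3%, Coastal Air 630/1069 = 58.9% → Northern Air
Northern Air wins overall and in every route group — no reversal.

Yes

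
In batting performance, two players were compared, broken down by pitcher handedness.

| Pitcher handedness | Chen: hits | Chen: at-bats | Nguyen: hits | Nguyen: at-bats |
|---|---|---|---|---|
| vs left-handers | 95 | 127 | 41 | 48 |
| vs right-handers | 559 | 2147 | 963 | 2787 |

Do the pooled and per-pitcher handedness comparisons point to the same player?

Vs left-handers: Chen 95/127 = 74.8%, Nguyen 41/48 = 85.4% → Nguyen
Vs right-handers: Chen 559/2147 = 26.0%, Nguyen 963/2787 = 34.6% → Nguyen
Overall: Chen 654/2274 = 28.8%, Nguyen 1004/2835 = 35.4% → Nguyen
Nguyen wins overall and in every pitcher group — no reversal.

Yes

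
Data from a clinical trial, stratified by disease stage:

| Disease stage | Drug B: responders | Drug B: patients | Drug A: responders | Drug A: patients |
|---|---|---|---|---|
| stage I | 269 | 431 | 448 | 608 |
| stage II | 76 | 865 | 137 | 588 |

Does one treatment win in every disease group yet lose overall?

No

Stage I: Drug B 269/431 = 62.4%, Drug A 448/608 = 73.7% → Drug A
Stage II: Drug B 76/865 = 8.8%, Drug A 137/588 = 23.3% → Drug A
Overall: Drug B 345/1296 = 26.6%, Drug A 585/1196 = 48.9% → Drug A
Drug A wins overall and in every disease group — no reversal.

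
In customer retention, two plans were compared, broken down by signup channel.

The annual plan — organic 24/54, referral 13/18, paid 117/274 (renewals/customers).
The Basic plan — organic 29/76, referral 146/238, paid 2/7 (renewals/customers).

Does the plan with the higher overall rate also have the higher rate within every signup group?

Organic: the annual plan 24/54 = 44.4%, the Basic plan 29/76 = 38.2% → the annual plan
Referral: the annual plan 13/18 = 72.2%, the Basic plan 146/238 = 61.3% → the annual plan
Paid: the annual plan 117/274 = 42.7%, the Basic plan 2/7 = 28.6% → the annual plan
Overall: the annual plan 154/346 = 44.5%, the Basic plan 177/321 = 55.1% → the Basic plan
The annual plan wins each signup group but the Basic plan wins overall — the comparison reverses. The annual plan's customers skew toward paid, which has a lower base rate.

No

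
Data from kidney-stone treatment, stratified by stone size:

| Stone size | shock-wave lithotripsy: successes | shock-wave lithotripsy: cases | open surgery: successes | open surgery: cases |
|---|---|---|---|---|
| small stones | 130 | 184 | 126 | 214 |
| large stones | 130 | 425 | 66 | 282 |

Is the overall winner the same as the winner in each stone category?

Yes

Small stones: shock-wave lithotripsy 130/184 = 70.7%, open surgery 126/214 = 58.9% → shock-wave lithotripsy
Large stones: shock-wave lithotripsy 130/425 = 30.6%, open surgery 66/282 = 23.4% → shock-wave lithotripsy
Overall: shock-wave lithotripsy 260/609 = 42.7%, open surgery 192/496 = 38.7% → shock-wave lithotripsy
Shock-wave lithotripsy wins overall and in every stone group — no reversal.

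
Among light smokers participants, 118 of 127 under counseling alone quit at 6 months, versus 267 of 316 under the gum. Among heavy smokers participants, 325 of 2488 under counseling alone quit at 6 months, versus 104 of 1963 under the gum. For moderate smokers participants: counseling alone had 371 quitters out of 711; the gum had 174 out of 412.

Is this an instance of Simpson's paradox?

No

Light smokers: counseling alone 118/127 = 92.9%, the gum 267/316 = 84.5% → counseling alone
Heavy smokers: counseling alone 325/2488 = 13.1%, the gum 104/1963 = 5.3% → counseling alone
Moderate smokers: counseling alone 371/711 = 52.2%, the gum 174/412 = 42.2% → counseling alone
Overall: counseling alone 814/3326 = 24.5%, the gum 545/2691 = 20.3% → counseling alone
Counseling alone wins overall and in every dependence group — no reversal.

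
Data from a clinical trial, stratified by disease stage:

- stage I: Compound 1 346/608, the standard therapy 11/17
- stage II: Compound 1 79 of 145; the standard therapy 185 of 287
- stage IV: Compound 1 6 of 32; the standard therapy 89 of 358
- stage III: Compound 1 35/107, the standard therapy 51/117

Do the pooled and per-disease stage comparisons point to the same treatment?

No

Stage I: Compound 1 346/608 = 56.9%, the standard therapy 11/17 = 64.7% → the standard therapy
Stage II: Compound 1 79/145 = 54.5%, the standard therapy 185/287 = 64.5% → the standard therapy
Stage IV: Compound 1 6/32 = 18.8%, the standard therapy 89/358 = 24.9% → the standard therapy
Stage III: Compound 1 35/107 = 32.7%, the standard therapy 51/117 = 43.6% → the standard therapy
Overall: Compound 1 466/892 = 52.2%, the standard therapy 336/779 = 43.1% → Compound 1
The standard therapy wins each disease group but Compound 1 wins overall — the comparison reverses. The standard therapy's patients skew toward stage IV, which has a lower base rate.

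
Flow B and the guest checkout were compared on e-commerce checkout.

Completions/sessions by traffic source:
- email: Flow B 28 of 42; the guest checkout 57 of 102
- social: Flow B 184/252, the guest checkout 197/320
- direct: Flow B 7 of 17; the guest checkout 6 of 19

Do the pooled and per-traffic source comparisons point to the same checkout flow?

Email: Flow B 28/42 = 66.7%, the guest checkout 57/102 = 55.9% → Flow B
Social: Flow B 184/252 = 73.0%, the guest checkout 197/320 = 61.6% → Flow B
Direct: Flow B 7/17 = 41.2%, the guest checkout 6/19 = 31.6% → Flow B
Overall: Flow B 219/311 = 70.4%, the guest checkout 260/441 = 59.0% → Flow B
Flow B wins overall and in every traffic group — no reversal.

Yes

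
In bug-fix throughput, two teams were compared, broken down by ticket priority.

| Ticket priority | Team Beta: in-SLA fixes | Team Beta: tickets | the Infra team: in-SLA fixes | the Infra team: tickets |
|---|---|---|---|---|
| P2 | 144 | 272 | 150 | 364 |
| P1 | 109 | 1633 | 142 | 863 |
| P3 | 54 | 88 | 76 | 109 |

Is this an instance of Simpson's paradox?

P2: Team Beta 144/272 = 52.9%, the Infra team 150/364 = 41.2% → Team Beta
P1: Team Beta 109/1633 = 6.7%, the Infra team 142/863 = 16.5% → the Infra team
P3: Team Beta 54/88 = 61.4%, the Infra team 76/109 = 69.7% → the Infra team
Overall: Team Beta 307/1993 = 15.4%, the Infra team 368/1336 = 27.5% → the Infra team
Neither sweeps: Team Beta wins 1 of 3 groups, the Infra team wins 2. The Infra team wins overall but not every group — no Simpson reversal.

No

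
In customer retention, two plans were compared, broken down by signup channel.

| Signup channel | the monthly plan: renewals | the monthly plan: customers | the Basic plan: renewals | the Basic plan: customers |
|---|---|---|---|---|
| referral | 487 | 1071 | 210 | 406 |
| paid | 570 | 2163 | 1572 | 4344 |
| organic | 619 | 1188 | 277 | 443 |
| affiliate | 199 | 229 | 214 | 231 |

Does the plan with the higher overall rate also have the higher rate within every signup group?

Referral: the monthly plan 487/1071 = 45.5%, the Basic plan 210/406 = 51.7% → the Basic plan
Paid: the monthly plan 570/2163 = 26.4%, the Basic plan 1572/4344 = 36.2% → the Basic plan
Organic: the monthly plan 619/1188 = 52.1%, the Basic plan 277/443 = 62.5% → the Basic plan
Affiliate: the monthly plan 199/229 = 86.9%, the Basic plan 214/231 = 92.6% → the Basic plan
Overall: the monthly plan 1875/4651 = 40.3%, the Basic plan 2273/5424 = 41.9% → the Basic plan
The Basic plan wins overall and in every signup group — no reversal.

Yes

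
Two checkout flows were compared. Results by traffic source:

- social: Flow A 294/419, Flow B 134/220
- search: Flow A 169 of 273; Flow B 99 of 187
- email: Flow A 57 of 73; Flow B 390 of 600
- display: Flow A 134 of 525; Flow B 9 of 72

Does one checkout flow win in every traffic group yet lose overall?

Yes

Social: Flow A 294/419 = 70.2%, Flow B 134/220 = 60.9% → Flow A
Search: Flow A 169/273 = 61.9%, Flow B 99/187 = 52.9% → Flow A
Email: Flow A 57/73 = 78.1%, Flow B 390/600 = 65.0% → Flow A
Display: Flow A 134/525 = 25.5%, Flow B 9/72 = 12.5% → Flow A
Overall: Flow A 654/1290 = 50.7%, Flow B 632/1079 = 58.6% → Flow B
Flow A wins each traffic group but Flow B wins overall — the comparison reverses. Flow A's sessions skew toward display, which has a lower base rate.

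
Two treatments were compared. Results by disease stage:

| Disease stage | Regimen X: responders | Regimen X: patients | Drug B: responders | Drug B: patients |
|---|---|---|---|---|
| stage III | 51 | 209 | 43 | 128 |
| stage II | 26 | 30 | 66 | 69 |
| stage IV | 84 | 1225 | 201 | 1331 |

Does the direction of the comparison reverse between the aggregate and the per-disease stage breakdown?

No

Stage III: Regimen X 51/209 = 24.4%, Drug B 43/128 = 33.6% → Drug B
Stage II: Regimen X 26/30 = 86.7%, Drug B 66/69 = 95.7% → Drug B
Stage IV: Regimen X 84/1225 = 6.9%, Drug B 201/1331 = 15.1% → Drug B
Overall: Regimen X 161/1464 = 11.0%, Drug B 310/1528 = 20.3% → Drug B
Drug B wins overall and in every disease group — no reversal.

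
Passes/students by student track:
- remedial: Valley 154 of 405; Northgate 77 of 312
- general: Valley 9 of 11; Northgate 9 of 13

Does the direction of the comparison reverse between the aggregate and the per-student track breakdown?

Remedial: Valley 154/405 = 38.0%, Northgate 77/312 = 24.7% → Valley
General: Valley 9/11 = 81.8%, Northgate 9/13 = 69.2% → Valley
Overall: Valley 163/416 = 39.2%, Northgate 86/325 = 26.5% → Valley
Valley wins overall and in every student group — no reversal.

No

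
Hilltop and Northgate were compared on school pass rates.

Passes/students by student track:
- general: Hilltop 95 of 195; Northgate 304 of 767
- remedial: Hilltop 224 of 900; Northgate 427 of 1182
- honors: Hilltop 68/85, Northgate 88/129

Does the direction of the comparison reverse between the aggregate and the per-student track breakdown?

General: Hilltop 95/195 = 48.7%, Northgate 304/767 = 39.6% → Hilltop
Remedial: Hilltop 224/900 = 24.9%, Northgate 427/1182 = 36.1% → Northgate
Honors: Hilltop 68/85 = 80.0%, Northgate 88/129 = 68.2% → Hilltop
Overall: Hilltop 387/1180 = 32.8%, Northgate 819/2078 = 39.4% → Northgate
Neither sweeps: Hilltop wins 2 of 3 groups, Northgate wins 1. Northgate wins overall but not every group — no Simpson reversal.

No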